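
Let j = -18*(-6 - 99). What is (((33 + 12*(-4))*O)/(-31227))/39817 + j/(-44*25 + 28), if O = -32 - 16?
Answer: -391660248225/222147962008 ≈ -1.7631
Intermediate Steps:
j = 1890 (j = -18*(-105) = 1890)
O = -48
(((33 + 12*(-4))*O)/(-31227))/39817 + j/(-44*25 + 28) = (((33 + 12*(-4))*(-48))/(-31227))/39817 + 1890/(-44*25 + 28) = (((33 - 48)*(-48))*(-1/31227))*(1/39817) + 1890/(-1100 + 28) = (-15*(-48)*(-1/31227))*(1/39817) + 1890/(-1072) = (720*(-1/31227))*(1/39817) + 1890*(-1/1072) = -240/10409*1/39817 - 945/536 = -240/414455153 - 945/536 = -391660248225/222147962008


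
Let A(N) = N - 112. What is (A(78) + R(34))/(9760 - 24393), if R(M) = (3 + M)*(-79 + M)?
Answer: 1699/14633 ≈ 0.11611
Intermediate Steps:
A(N) = -112 + N
R(M) = (-79 + M)*(3 + M)
(A(78) + R(34))/(9760 - 24393) = ((-112 + 78) + (-237 + 34² - 76*34))/(9760 - 24393) = (-34 + (-237 + 1156 - 2584))/(-14633) = (-34 - 1665)*(-1/14633) = -1699*(-1/14633) = 1699/14633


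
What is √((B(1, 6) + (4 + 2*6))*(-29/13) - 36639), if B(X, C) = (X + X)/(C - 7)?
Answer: I*√6197269/13 ≈ 191.49*I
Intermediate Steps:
B(X, C) = 2*X/(-7 + C) (B(X, C) = (2*X)/(-7 + C) = 2*X/(-7 + C))
√((B(1, 6) + (4 + 2*6))*(-29/13) - 36639) = √((2*1/(-7 + 6) + (4 + 2*6))*(-29/13) - 36639) = √((2*1/(-1) + (4 + 12))*(-29*1/13) - 36639) = √((2*1*(-1) + 16)*(-29/13) - 36639) = √((-2 + 16)*(-29/13) - 36639) = √(14*(-29/13) - 36639) = √(-406/13 - 36639) = √(-476713/13) = I*√6197269/13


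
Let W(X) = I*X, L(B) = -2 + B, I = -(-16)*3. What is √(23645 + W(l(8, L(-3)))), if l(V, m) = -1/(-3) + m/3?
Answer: √23581 ≈ 153.56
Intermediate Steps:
I = 48 (I = -16*(-3) = 48)
l(V, m) = ⅓ + m/3 (l(V, m) = -1*(-⅓) + m*(⅓) = ⅓ + m/3)
W(X) = 48*X
√(23645 + W(l(8, L(-3)))) = √(23645 + 48*(⅓ + (-2 - 3)/3)) = √(23645 + 48*(⅓ + (⅓)*(-5))) = √(23645 + 48*(⅓ - 5/3)) = √(23645 + 48*(-4/3)) = √(23645 - 64) = √23581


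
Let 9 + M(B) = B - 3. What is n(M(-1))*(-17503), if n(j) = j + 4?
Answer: 157527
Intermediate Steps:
M(B) = -12 + B (M(B) = -9 + (B - 3) = -9 + (-3 + B) = -12 + B)
n(j) = 4 + j
n(M(-1))*(-17503) = (4 + (-12 - 1))*(-17503) = (4 - 13)*(-17503) = -9*(-17503) = 157527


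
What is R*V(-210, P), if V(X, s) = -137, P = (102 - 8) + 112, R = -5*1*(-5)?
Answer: -3425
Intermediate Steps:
R = 25 (R = -5*(-5) = 25)
P = 206 (P = 94 + 112 = 206)
R*V(-210, P) = 25*(-137) = -3425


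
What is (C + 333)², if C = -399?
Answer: 4356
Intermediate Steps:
(C + 333)² = (-399 + 333)² = (-66)² = 4356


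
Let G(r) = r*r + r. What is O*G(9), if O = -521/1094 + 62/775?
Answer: -97533/2735 ≈ -35.661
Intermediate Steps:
G(r) = r + r² (G(r) = r² + r = r + r²)
O = -10837/27350 (O = -521*1/1094 + 62*(1/775) = -521/1094 + 2/25 = -10837/27350 ≈ -0.39623)
O*G(9) = -97533*(1 + 9)/27350 = -97533*10/27350 = -10837/27350*90 = -97533/2735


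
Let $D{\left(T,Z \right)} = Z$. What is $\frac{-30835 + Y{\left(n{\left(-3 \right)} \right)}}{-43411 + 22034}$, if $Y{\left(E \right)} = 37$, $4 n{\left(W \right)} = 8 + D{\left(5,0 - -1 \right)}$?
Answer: $\frac{30798}{21377} \approx 1.4407$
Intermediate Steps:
$n{\left(W \right)} = \frac{9}{4}$ ($n{\left(W \right)} = \frac{8 + \left(0 - -1\right)}{4} = \frac{8 + \left(0 + 1\right)}{4} = \frac{8 + 1}{4} = \frac{1}{4} \cdot 9 = \frac{9}{4}$)
$\frac{-30835 + Y{\left(n{\left(-3 \right)} \right)}}{-43411 + 22034} = \frac{-30835 + 37}{-43411 + 22034} = - \frac{30798}{-21377} = \left(-30798\right) \left(- \frac{1}{21377}\right) = \frac{30798}{21377}$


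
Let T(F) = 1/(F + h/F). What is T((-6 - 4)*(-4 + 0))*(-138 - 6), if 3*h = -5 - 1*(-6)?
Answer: -17280/4801 ≈ -3.5993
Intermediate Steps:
h = 1/3 (h = (-5 - 1*(-6))/3 = (-5 + 6)/3 = (1/3)*1 = 1/3 ≈ 0.33333)
T(F) = 1/(F + 1/(3*F))
T((-6 - 4)*(-4 + 0))*(-138 - 6) = (3*((-6 - 4)*(-4 + 0))/(1 + 3*((-6 - 4)*(-4 + 0))**2))*(-138 - 6) = (3*(-10*(-4))/(1 + 3*(-10*(-4))**2))*(-144) = (3*40/(1 + 3*40**2))*(-144) = (3*40/(1 + 3*1600))*(-144) = (3*40/(1 + 4800))*(-144) = (3*40/4801)*(-144) = (3*40*(1/4801))*(-144) = (120/4801)*(-144) = -17280/4801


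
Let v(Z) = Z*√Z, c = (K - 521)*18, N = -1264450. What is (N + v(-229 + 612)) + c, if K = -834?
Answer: -1288840 + 383*√383 ≈ -1.2813e+6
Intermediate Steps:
c = -24390 (c = (-834 - 521)*18 = -1355*18 = -24390)
v(Z) = Z^(3/2)
(N + v(-229 + 612)) + c = (-1264450 + (-229 + 612)^(3/2)) - 24390 = (-1264450 + 383^(3/2)) - 24390 = (-1264450 + 383*√383) - 24390 = -1288840 + 383*√383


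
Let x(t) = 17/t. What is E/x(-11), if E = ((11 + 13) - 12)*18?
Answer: -2376/17 ≈ -139.76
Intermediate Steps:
E = 216 (E = (24 - 12)*18 = 12*18 = 216)
E/x(-11) = 216/((17/(-11))) = 216/((17*(-1/11))) = 216/(-17/11) = 216*(-11/17) = -2376/17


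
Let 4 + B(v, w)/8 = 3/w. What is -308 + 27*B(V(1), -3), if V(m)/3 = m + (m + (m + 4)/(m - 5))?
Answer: -1388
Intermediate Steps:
V(m) = 6*m + 3*(4 + m)/(-5 + m) (V(m) = 3*(m + (m + (m + 4)/(m - 5))) = 3*(m + (m + (4 + m)/(-5 + m))) = 3*(2*m + (4 + m)/(-5 + m)) = 6*m + 3*(4 + m)/(-5 + m))
B(v, w) = -32 + 24/w (B(v, w) = -32 + 8*(3/w) = -32 + 24/w)
-308 + 27*B(V(1), -3) = -308 + 27*(-32 + 24/(-3)) = -308 + 27*(-32 + 24*(-⅓)) = -308 + 27*(-32 - 8) = -308 + 27*(-40) = -308 - 1080 = -1388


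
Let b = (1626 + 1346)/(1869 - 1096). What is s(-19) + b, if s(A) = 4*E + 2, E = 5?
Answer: 19978/773 ≈ 25.845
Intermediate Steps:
s(A) = 22 (s(A) = 4*5 + 2 = 20 + 2 = 22)
b = 2972/773 ≈ 3.8448
s(-19) + b = 22 + 2972/773 = 19978/773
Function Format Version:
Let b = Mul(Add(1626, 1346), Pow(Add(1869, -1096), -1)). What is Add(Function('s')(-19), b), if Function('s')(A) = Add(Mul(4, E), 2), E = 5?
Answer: Rational(19978, 773) ≈ 25.845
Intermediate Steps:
Function('s')(A) = 22 (Function('s')(A) = Add(Mul(4, 5), 2) = Add(20, 2) = 22)
b = Rational(2972, 773) (b = Mul(2972, Pow(773, -1)) = Mul(2972, Rational(1, 773)) = Rational(2972, 773) ≈ 3.8448)
Add(Function('s')(-19), b) = Add(22, Rational(2972, 773)) = Rational(19978, 773)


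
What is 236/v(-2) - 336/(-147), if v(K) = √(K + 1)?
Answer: 16/7 - 236*I ≈ 2.2857 - 236.0*I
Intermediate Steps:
v(K) = √(1 + K)
236/v(-2) - 336/(-147) = 236/(√(1 - 2)) - 336/(-147) = 236/(√(-1)) - 336*(-1/147) = 236/I + 16/7 = 236*(-I) + 16/7 = -236*I + 16/7 = 16/7 - 236*I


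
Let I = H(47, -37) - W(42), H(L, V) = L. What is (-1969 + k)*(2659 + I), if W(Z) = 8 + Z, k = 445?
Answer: -4047744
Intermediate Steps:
I = -3 (I = 47 - (8 + 42) = 47 - 1*50 = 47 - 50 = -3)
(-1969 + k)*(2659 + I) = (-1969 + 445)*(2659 - 3) = -1524*2656 = -4047744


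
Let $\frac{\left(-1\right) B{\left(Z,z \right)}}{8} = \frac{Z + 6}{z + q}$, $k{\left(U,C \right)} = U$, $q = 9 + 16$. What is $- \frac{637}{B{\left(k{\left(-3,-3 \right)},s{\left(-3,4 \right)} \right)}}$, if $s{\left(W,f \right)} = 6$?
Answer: $\frac{19747}{24} \approx 822.79$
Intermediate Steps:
$q = 25$
$B{\left(Z,z \right)} = - \frac{8 \left(6 + Z\right)}{25 + z}$ ($B{\left(Z,z \right)} = - 8 \frac{Z + 6}{z + 25} = - 8 \frac{6 + Z}{25 + z} = - \frac{8 \left(6 + Z\right)}{25 + z}$)
$- \frac{637}{B{\left(k{\left(-3,-3 \right)},s{\left(-3,4 \right)} \right)}} = - \frac{637}{8 \frac{1}{25 + 6} \left(-6 - -3\right)} = - \frac{637}{8 \cdot \frac{1}{31} \left(-6 + 3\right)} = - \frac{637}{8 \cdot \frac{1}{31} \left(-3\right)} = - \frac{637}{- \frac{24}{31}} = \left(-637\right) \left(- \frac{31}{24}\right) = \frac{19747}{24}$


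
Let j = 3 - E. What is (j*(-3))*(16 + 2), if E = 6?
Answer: 162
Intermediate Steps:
j = -3 (j = 3 - 1*6 = 3 - 6 = -3)
(j*(-3))*(16 + 2) = (-3*(-3))*(16 + 2) = 9*18 = 162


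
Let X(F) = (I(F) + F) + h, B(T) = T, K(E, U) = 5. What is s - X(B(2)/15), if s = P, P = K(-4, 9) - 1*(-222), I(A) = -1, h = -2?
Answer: 3448/15 ≈ 229.87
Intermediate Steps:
X(F) = -3 + F (X(F) = (-1 + F) - 2 = -3 + F)
P = 227 (P = 5 - 1*(-222) = 5 + 222 = 227)
s = 227
s - X(B(2)/15) = 227 - (-3 + 2/15) = 227 - 1*(-43/15) = 227 + 43/15 = 3448/15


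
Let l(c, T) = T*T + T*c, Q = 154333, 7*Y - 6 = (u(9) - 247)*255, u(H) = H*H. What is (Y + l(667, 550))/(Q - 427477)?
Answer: -2321563/956004 ≈ -2.4284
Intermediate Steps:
u(H) = H²
Y = -42324/7 (Y = 6/7 + ((9² - 247)*255)/7 = 6/7 + ((81 - 247)*255)/7 = 6/7 + (-166*255)/7 = 6/7 + (⅐)*(-42330) = 6/7 - 42330/7 = -42324/7 ≈ -6046.3)
l(c, T) = T² + T*c
(Y + l(667, 550))/(Q - 427477) = (-42324/7 + 550*(550 + 667))/(154333 - 427477) = (-42324/7 + 550*1217)/(-273144) = (-42324/7 + 669350)*(-1/273144) = (4643126/7)*(-1/273144) = -2321563/956004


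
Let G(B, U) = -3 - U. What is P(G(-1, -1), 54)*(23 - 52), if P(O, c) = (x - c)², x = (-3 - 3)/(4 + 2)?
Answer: -87725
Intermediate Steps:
x = -1 (x = -6/6 = -6*⅙ = -1)
P(O, c) = (-1 - c)²
P(G(-1, -1), 54)*(23 - 52) = (1 + 54)²*(23 - 52) = 55²*(-29) = 3025*(-29) = -87725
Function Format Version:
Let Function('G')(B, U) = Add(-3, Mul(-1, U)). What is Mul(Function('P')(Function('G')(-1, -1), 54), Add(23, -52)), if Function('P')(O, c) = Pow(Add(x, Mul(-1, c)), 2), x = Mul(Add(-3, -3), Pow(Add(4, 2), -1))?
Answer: -87725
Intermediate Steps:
x = -1 (x = Mul(-6, Pow(6, -1)) = Mul(-6, Rational(1, 6)) = -1)
Function('P')(O, c) = Pow(Add(-1, Mul(-1, c)), 2)
Mul(Function('P')(Function('G')(-1, -1), 54), Add(23, -52)) = Mul(Pow(Add(1, 54), 2), Add(23, -52)) = Mul(Pow(55, 2), -29) = Mul(3025, -29) = -87725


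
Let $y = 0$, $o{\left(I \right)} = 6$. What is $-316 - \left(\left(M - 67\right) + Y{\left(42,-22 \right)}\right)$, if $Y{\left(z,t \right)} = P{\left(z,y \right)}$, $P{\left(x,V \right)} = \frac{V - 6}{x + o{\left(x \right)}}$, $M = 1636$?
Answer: $- \frac{15079}{8} \approx -1884.9$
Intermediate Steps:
$P{\left(x,V \right)} = \frac{-6 + V}{6 + x}$ ($P{\left(x,V \right)} = \frac{V - 6}{x + 6} = \frac{-6 + V}{6 + x}$)
$Y{\left(z,t \right)} = - \frac{6}{6 + z}$ ($Y{\left(z,t \right)} = \frac{-6 + 0}{6 + z} = \frac{1}{6 + z} \left(-6\right) = - \frac{6}{6 + z}$)
$-316 - \left(\left(M - 67\right) + Y{\left(42,-22 \right)}\right) = -316 - \left(\left(1636 - 67\right) - \frac{6}{6 + 42}\right) = -316 - \left(1569 - \frac{6}{48}\right) = -316 - \left(1569 - \frac{1}{8}\right) = -316 - \frac{12551}{8} = - \frac{15079}{8}$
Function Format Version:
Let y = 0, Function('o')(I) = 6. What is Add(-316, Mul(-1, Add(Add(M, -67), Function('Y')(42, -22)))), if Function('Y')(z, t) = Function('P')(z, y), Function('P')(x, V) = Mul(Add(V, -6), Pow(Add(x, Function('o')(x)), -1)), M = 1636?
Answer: Rational(-15079, 8) ≈ -1884.9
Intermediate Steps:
Function('P')(x, V) = Mul(Pow(Add(6, x), -1), Add(-6, V)) (Function('P')(x, V) = Mul(Add(V, -6), Pow(Add(x, 6), -1)) = Mul(Add(-6, V), Pow(Add(6, x), -1)) = Mul(Pow(Add(6, x), -1), Add(-6, V)))
Function('Y')(z, t) = Mul(-6, Pow(Add(6, z), -1)) (Function('Y')(z, t) = Mul(Pow(Add(6, z), -1), Add(-6, 0)) = Mul(Pow(Add(6, z), -1), -6) = Mul(-6, Pow(Add(6, z), -1)))
Add(-316, Mul(-1, Add(Add(M, -67), Function('Y')(42, -22)))) = Add(-316, Mul(-1, Add(Add(1636, -67), Mul(-6, Pow(Add(6, 42), -1))))) = Add(-316, Mul(-1, Add(1569, Mul(-6, Pow(48, -1))))) = Add(-316, Mul(-1, Add(1569, Mul(-6, Rational(1, 48))))) = Add(-316, Mul(-1, Add(1569, Rational(-1, 8)))) = Add(-316, Mul(-1, Rational(12551, 8))) = Add(-316, Rational(-12551, 8)) = Rational(-15079, 8)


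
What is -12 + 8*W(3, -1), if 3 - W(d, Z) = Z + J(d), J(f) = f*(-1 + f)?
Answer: -28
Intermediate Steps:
W(d, Z) = 3 - Z - d*(-1 + d) (W(d, Z) = 3 - (Z + d*(-1 + d)) = 3 + (-Z - d*(-1 + d)) = 3 - Z - d*(-1 + d))
-12 + 8*W(3, -1) = -12 + 8*(3 - 1*(-1) - 1*3*(-1 + 3)) = -12 + 8*(3 + 1 - 1*3*2) = -12 + 8*(3 + 1 - 6) = -12 + 8*(-2) = -12 - 16 = -28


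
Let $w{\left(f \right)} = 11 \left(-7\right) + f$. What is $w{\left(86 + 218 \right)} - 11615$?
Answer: $-11388$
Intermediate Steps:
$w{\left(f \right)} = -77 + f$
$w{\left(86 + 218 \right)} - 11615 = \left(-77 + \left(86 + 218\right)\right) - 11615 = \left(-77 + 304\right) - 11615 = 227 - 11615 = -11388$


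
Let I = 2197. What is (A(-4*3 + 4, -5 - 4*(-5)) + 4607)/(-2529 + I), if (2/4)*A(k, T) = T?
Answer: -4637/332 ≈ -13.967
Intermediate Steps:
A(k, T) = 2*T
(A(-4*3 + 4, -5 - 4*(-5)) + 4607)/(-2529 + I) = (2*(-5 - 4*(-5)) + 4607)/(-2529 + 2197) = (2*(-5 + 20) + 4607)/(-332) = (2*15 + 4607)*(-1/332) = (30 + 4607)*(-1/332) = 4637*(-1/332) = -4637/332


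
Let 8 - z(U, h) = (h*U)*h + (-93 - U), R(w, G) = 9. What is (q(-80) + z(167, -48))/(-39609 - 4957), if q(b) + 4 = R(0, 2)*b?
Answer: 192612/22283 ≈ 8.6439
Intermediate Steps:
q(b) = -4 + 9*b
z(U, h) = 101 + U - U*h**2 (z(U, h) = 8 - ((h*U)*h + (-93 - U)) = 8 - ((U*h)*h + (-93 - U)) = 8 - (U*h**2 + (-93 - U)) = 8 - (-93 - U + U*h**2) = 8 + (93 + U - U*h**2) = 101 + U - U*h**2)
(q(-80) + z(167, -48))/(-39609 - 4957) = ((-4 + 9*(-80)) + (101 + 167 - 1*167*(-48)**2))/(-39609 - 4957) = ((-4 - 720) + (101 + 167 - 1*167*2304))/(-44566) = (-724 + (101 + 167 - 384768))*(-1/44566) = (-724 - 384500)*(-1/44566) = -385224*(-1/44566) = 192612/22283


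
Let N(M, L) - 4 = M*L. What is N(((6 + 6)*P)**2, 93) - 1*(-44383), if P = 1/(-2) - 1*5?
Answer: 449495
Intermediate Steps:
P = -11/2 (P = -1/2 - 5 = -11/2 ≈ -5.5000)
N(M, L) = 4 + L*M (N(M, L) = 4 + M*L = 4 + L*M)
N(((6 + 6)*P)**2, 93) - 1*(-44383) = (4 + 93*((6 + 6)*(-11/2))**2) - 1*(-44383) = (4 + 93*(12*(-11/2))**2) + 44383 = (4 + 93*(-66)**2) + 44383 = (4 + 93*4356) + 44383 = (4 + 405108) + 44383 = 405112 + 44383 = 449495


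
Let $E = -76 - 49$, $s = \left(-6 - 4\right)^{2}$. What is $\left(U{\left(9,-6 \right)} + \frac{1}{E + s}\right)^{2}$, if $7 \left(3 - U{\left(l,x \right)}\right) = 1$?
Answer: $\frac{243049}{30625} \approx 7.9363$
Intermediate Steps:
$s = 100$ ($s = \left(-10\right)^{2} = 100$)
$E = -125$
$U{\left(l,x \right)} = \frac{20}{7}$ ($U{\left(l,x \right)} = 3 - \frac{1}{7} = \frac{20}{7}$)
$\left(U{\left(9,-6 \right)} + \frac{1}{E + s}\right)^{2} = \left(\frac{20}{7} + \frac{1}{-125 + 100}\right)^{2} = \left(\frac{20}{7} + \frac{1}{-25}\right)^{2} = \left(\frac{20}{7} - \frac{1}{25}\right)^{2} = \left(\frac{493}{175}\right)^{2} = \frac{243049}{30625}$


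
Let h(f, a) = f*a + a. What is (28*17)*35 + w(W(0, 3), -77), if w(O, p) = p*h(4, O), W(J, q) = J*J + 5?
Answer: 14735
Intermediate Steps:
W(J, q) = 5 + J² (W(J, q) = J² + 5 = 5 + J²)
h(f, a) = a + a*f (h(f, a) = a*f + a = a + a*f)
w(O, p) = 5*O*p (w(O, p) = p*(O*(1 + 4)) = p*(O*5) = p*(5*O) = 5*O*p)
(28*17)*35 + w(W(0, 3), -77) = (28*17)*35 + 5*(5 + 0²)*(-77) = 476*35 + 5*(5 + 0)*(-77) = 16660 + 5*5*(-77) = 16660 - 1925 = 14735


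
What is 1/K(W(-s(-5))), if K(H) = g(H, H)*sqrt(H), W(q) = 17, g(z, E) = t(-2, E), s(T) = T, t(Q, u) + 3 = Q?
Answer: -sqrt(17)/85 ≈ -0.048507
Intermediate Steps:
t(Q, u) = -3 + Q
g(z, E) = -5 (g(z, E) = -3 - 2 = -5)
K(H) = -5*sqrt(H)
1/K(W(-s(-5))) = 1/(-5*sqrt(17)) = -sqrt(17)/85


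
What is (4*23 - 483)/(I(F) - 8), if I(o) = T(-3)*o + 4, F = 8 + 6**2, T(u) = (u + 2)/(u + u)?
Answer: -1173/10 ≈ -117.30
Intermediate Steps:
T(u) = (2 + u)/(2*u) (T(u) = (2 + u)/((2*u)) = (2 + u)*(1/(2*u)) = (2 + u)/(2*u))
F = 44 (F = 8 + 36 = 44)
I(o) = 4 + o/6 (I(o) = ((1/2)*(2 - 3)/(-3))*o + 4 = ((1/2)*(-1/3)*(-1))*o + 4 = o/6 + 4 = 4 + o/6)
(4*23 - 483)/(I(F) - 8) = (4*23 - 483)/((4 + (1/6)*44) - 8) = (92 - 483)/((4 + 22/3) - 8) = -391/(34/3 - 8) = -391/10/3 = -391*3/10 = -1173/10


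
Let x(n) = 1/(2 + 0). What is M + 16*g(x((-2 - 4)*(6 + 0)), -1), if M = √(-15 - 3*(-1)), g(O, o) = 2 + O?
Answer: 40 + 2*I*√3 ≈ 40.0 + 3.4641*I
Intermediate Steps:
x(n) = ½ (x(n) = 1/2 = ½)
M = 2*I*√3 (M = √(-15 + 3) = √(-12) = 2*I*√3 ≈ 3.4641*I)
M + 16*g(x((-2 - 4)*(6 + 0)), -1) = 2*I*√3 + 16*(2 + ½) = 2*I*√3 + 16*(5/2) = 2*I*√3 + 40 = 40 + 2*I*√3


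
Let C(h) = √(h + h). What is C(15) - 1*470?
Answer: -470 + √30 ≈ -464.52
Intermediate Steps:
C(h) = √2*√h (C(h) = √(2*h) = √2*√h)
C(15) - 1*470 = √2*√15 - 1*470 = √30 - 470 = -470 + √30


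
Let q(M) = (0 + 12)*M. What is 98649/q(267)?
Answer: 10961/356 ≈ 30.789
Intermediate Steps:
q(M) = 12*M
98649/q(267) = 98649/((12*267)) = 98649/3204 = 98649*(1/3204) = 10961/356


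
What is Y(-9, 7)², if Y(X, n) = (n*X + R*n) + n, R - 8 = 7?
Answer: 2401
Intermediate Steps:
R = 15 (R = 8 + 7 = 15)
Y(X, n) = 16*n + X*n (Y(X, n) = (n*X + 15*n) + n = (X*n + 15*n) + n = (15*n + X*n) + n = 16*n + X*n)
Y(-9, 7)² = (7*(16 - 9))² = (7*7)² = 49² = 2401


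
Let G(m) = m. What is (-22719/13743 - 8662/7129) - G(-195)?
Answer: 6274631516/32657949 ≈ 192.13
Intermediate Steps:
(-22719/13743 - 8662/7129) - G(-195) = (-22719/13743 - 8662/7129) - 1*(-195) = (-22719*1/13743 - 8662*1/7129) + 195 = (-7573/4581 - 8662/7129) + 195 = -93668539/32657949 + 195 = 6274631516/32657949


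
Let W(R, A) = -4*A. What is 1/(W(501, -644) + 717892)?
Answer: 1/720468 ≈ 1.3880e-6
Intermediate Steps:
1/(W(501, -644) + 717892) = 1/(-4*(-644) + 717892) = 1/(2576 + 717892) = 1/720468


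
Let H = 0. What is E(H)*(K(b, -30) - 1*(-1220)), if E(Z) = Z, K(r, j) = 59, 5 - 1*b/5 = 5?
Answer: 0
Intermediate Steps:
b = 0 (b = 25 - 5*5 = 25 - 25 = 0)
E(H)*(K(b, -30) - 1*(-1220)) = 0*(59 - 1*(-1220)) = 0*(59 + 1220) = 0*1279 = 0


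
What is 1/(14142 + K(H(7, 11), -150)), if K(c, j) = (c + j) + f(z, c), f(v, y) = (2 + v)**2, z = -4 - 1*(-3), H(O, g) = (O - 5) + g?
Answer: 1/14006 ≈ 7.1398e-5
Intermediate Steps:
H(O, g) = -5 + O + g (H(O, g) = (-5 + O) + g = -5 + O + g)
z = -1 (z = -4 + 3 = -1)
K(c, j) = 1 + c + j (K(c, j) = (c + j) + (2 - 1)**2 = (c + j) + 1**2 = (c + j) + 1 = 1 + c + j)
1/(14142 + K(H(7, 11), -150)) = 1/(14142 + (1 + (-5 + 7 + 11) - 150)) = 1/(14142 + (1 + 13 - 150)) = 1/(14142 - 136) = 1/14006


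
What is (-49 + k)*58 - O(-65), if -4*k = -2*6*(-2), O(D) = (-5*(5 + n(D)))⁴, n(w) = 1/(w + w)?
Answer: -178868035841/456976 ≈ -3.9142e+5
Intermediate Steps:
n(w) = 1/(2*w)
O(D) = (-25 - 5/(2*D))⁴ (O(D) = (-5*(5 + 1/(2*D)))⁴ = (-25 - 5/(2*D))⁴)
k = -6 (k = -(-2*6)*(-2)/4 = -(-3)*(-2) = -¼*24 = -6)
(-49 + k)*58 - O(-65) = (-49 - 6)*58 - 625*(1 + 10*(-65))⁴/(16*(-65)⁴) = -55*58 - 625*(1 - 650)⁴/(16*17850625) = -3190 - 625*(-649)⁴/(16*17850625) = -3190 - 625*177410282401/(16*17850625) = -3190 - 1*177410282401/456976 = -3190 - 177410282401/456976 = -178868035841/456976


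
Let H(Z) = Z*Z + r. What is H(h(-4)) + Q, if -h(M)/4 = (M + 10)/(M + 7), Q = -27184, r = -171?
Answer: -27291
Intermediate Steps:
h(M) = -4*(10 + M)/(7 + M) (h(M) = -4*(M + 10)/(M + 7) = -4*(10 + M)/(7 + M))
H(Z) = -171 + Z² (H(Z) = Z*Z - 171 = Z² - 171 = -171 + Z²)
H(h(-4)) + Q = (-171 + (4*(-10 - 1*(-4))/(7 - 4))²) - 27184 = (-171 + (4*(-10 + 4)/3)²) - 27184 = (-171 + (4*(⅓)*(-6))²) - 27184 = (-171 + (-8)²) - 27184 = (-171 + 64) - 27184 = -107 - 27184 = -27291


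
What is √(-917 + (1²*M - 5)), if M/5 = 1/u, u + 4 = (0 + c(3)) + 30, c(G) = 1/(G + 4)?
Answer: I*√30870453/183 ≈ 30.361*I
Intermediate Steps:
c(G) = 1/(4 + G)
u = 183/7 (u = -4 + ((0 + 1/(4 + 3)) + 30) = -4 + ((0 + 1/7) + 30) = -4 + ((0 + ⅐) + 30) = -4 + (⅐ + 30) = -4 + 211/7 = 183/7 ≈ 26.143)
M = 35/183 (M = 5/(183/7) = 5*(7/183) = 35/183 ≈ 0.19126)
√(-917 + (1²*M - 5)) = √(-917 + (1²*(35/183) - 5)) = √(-917 + (1*(35/183) - 5)) = √(-917 + (35/183 - 5)) = √(-917 - 880/183) = √(-168691/183) = I*√30870453/183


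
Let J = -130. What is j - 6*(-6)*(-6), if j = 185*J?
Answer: -24266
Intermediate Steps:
j = -24050 (j = 185*(-130) = -24050)
j - 6*(-6)*(-6) = -24050 - 6*(-6)*(-6) = -24050 + 36*(-6) = -24050 - 216 = -24266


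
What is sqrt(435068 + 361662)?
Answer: sqrt(796730) ≈ 892.60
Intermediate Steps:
sqrt(435068 + 361662) = sqrt(796730)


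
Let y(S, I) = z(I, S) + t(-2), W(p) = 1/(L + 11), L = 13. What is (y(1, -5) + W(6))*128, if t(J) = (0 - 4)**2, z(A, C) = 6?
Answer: 8464/3 ≈ 2821.3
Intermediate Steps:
W(p) = 1/24 (W(p) = 1/(13 + 11) = 1/24)
t(J) = 16 (t(J) = (-4)**2 = 16)
y(S, I) = 22 (y(S, I) = 6 + 16 = 22)
(y(1, -5) + W(6))*128 = (22 + 1/24)*128 = (529/24)*128 = 8464/3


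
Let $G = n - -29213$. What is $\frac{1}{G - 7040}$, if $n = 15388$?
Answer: $\frac{1}{37561} \approx 2.6623 \cdot 10^{-5}$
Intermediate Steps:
$G = 44601$ ($G = 15388 - -29213 = 15388 + 29213 = 44601$)
$\frac{1}{G - 7040} = \frac{1}{44601 - 7040} = \frac{1}{37561}$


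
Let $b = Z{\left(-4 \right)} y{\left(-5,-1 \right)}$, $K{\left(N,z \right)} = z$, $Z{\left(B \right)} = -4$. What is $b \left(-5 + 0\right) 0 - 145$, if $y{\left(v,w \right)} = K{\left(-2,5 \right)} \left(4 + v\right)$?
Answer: $-145$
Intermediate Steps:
$y{\left(v,w \right)} = 20 + 5 v$ ($y{\left(v,w \right)} = 5 \left(4 + v\right) = 20 + 5 v$)
$b = 20$ ($b = - 4 \left(20 + 5 \left(-5\right)\right) = - 4 \left(20 - 25\right) = \left(-4\right) \left(-5\right) = 20$)
$b \left(-5 + 0\right) 0 - 145 = 20 \left(-5 + 0\right) 0 - 145 = 20 \left(\left(-5\right) 0\right) - 145 = 20 \cdot 0 - 145 = 0 - 145 = -145$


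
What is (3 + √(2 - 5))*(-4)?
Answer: -12 - 4*I*√3 ≈ -12.0 - 6.9282*I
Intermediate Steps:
(3 + √(2 - 5))*(-4) = (3 + √(-3))*(-4) = (3 + I*√3)*(-4) = -12 - 4*I*√3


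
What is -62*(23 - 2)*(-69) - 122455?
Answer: -32617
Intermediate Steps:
-62*(23 - 2)*(-69) - 122455 = -62*21*(-69) - 122455 = -1302*(-69) - 122455 = 89838 - 122455 = -32617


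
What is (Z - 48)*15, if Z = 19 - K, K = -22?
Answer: -105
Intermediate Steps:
Z = 41 (Z = 19 - 1*(-22) = 19 + 22 = 41)
(Z - 48)*15 = (41 - 48)*15 = -7*15 = -105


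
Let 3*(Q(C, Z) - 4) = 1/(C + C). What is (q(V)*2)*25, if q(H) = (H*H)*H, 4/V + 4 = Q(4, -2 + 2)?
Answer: 44236800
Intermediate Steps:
Q(C, Z) = 4 + 1/(6*C) (Q(C, Z) = 4 + 1/(3*(C + C)) = 4 + 1/(3*((2*C))) = 4 + (1/(2*C))/3 = 4 + 1/(6*C))
V = 96 (V = 4/(-4 + (4 + (1/6)/4)) = 4/(-4 + (4 + (1/6)*(1/4))) = 4/(-4 + (4 + 1/24)) = 4/(-4 + 97/24) = 4/(1/24) = 4*24 = 96)
q(H) = H**3 (q(H) = H**2*H = H**3)
(q(V)*2)*25 = (96**3*2)*25 = (884736*2)*25 = 1769472*25 = 44236800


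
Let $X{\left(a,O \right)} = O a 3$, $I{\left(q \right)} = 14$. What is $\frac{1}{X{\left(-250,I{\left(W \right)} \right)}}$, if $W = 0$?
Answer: $- \frac{1}{10500} \approx -9.5238 \cdot 10^{-5}$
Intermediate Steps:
$X{\left(a,O \right)} = 3 O a$
$\frac{1}{X{\left(-250,I{\left(W \right)} \right)}} = \frac{1}{3 \cdot 14 \left(-250\right)} = \frac{1}{-10500} = - \frac{1}{10500}$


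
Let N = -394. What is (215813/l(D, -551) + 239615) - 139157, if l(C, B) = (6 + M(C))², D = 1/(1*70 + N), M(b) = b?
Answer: 401909149530/3775249 ≈ 1.0646e+5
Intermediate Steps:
D = -1/324 (D = 1/(1*70 - 394) = 1/(70 - 394) = 1/(-324) = -1/324 ≈ -0.0030864)
l(C, B) = (6 + C)²
(215813/l(D, -551) + 239615) - 139157 = (215813/((6 - 1/324)²) + 239615) - 139157 = (215813/((1943/324)²) + 239615) - 139157 = (215813/(3775249/104976) + 239615) - 139157 = (215813*(104976/3775249) + 239615) - 139157 = (22655185488/3775249 + 239615) - 139157 = 927261474623/3775249 - 139157 = 401909149530/3775249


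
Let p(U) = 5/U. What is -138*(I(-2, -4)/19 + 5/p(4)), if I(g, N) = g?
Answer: -10212/19 ≈ -537.47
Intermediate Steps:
-138*(I(-2, -4)/19 + 5/p(4)) = -138*(-2/19 + 5/((5/4))) = -138*(-2*1/19 + 5/((5*(¼)))) = -138*(-2/19 + 5/(5/4)) = -138*(-2/19 + 5*(⅘)) = -138*(-2/19 + 4) = -138*74/19 = -10212/19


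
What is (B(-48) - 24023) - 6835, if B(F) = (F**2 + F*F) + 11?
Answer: -26239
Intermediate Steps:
B(F) = 11 + 2*F**2 (B(F) = (F**2 + F**2) + 11 = 2*F**2 + 11 = 11 + 2*F**2)
(B(-48) - 24023) - 6835 = ((11 + 2*(-48)**2) - 24023) - 6835 = ((11 + 2*2304) - 24023) - 6835 = ((11 + 4608) - 24023) - 6835 = (4619 - 24023) - 6835 = -19404 - 6835 = -26239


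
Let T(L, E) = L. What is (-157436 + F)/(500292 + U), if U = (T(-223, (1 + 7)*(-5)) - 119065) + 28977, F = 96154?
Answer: -4714/31537 ≈ -0.14948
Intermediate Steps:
U = -90311 (U = (-223 - 119065) + 28977 = -119288 + 28977 = -90311)
(-157436 + F)/(500292 + U) = (-157436 + 96154)/(500292 - 90311) = -61282/409981 = -61282*1/409981 = -4714/31537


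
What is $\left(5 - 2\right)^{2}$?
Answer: $9$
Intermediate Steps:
$\left(5 - 2\right)^{2} = 3^{2} = 9$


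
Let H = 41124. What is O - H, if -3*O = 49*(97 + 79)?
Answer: -131996/3 ≈ -43999.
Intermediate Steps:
O = -8624/3 (O = -49*(97 + 79)/3 = -49*176/3 = -⅓*8624 = -8624/3 ≈ -2874.7)
O - H = -8624/3 - 1*41124 = -8624/3 - 41124 = -131996/3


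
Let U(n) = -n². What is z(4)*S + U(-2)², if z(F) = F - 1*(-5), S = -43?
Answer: -371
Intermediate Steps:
z(F) = 5 + F (z(F) = F + 5 = 5 + F)
z(4)*S + U(-2)² = (5 + 4)*(-43) + (-1*(-2)²)² = 9*(-43) + (-1*4)² = -387 + (-4)² = -387 + 16 = -371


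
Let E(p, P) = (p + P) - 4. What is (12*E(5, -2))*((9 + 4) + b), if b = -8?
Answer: -60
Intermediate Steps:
E(p, P) = -4 + P + p (E(p, P) = (P + p) - 4 = -4 + P + p)
(12*E(5, -2))*((9 + 4) + b) = (12*(-4 - 2 + 5))*((9 + 4) - 8) = (12*(-1))*(13 - 8) = -12*5 = -60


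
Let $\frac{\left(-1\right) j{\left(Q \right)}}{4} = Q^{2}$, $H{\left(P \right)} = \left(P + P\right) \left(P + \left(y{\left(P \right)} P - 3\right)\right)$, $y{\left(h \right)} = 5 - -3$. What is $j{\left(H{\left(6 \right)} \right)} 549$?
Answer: $-822498624$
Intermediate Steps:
$y{\left(h \right)} = 8$ ($y{\left(h \right)} = 5 + 3 = 8$)
$H{\left(P \right)} = 2 P \left(-3 + 9 P\right)$ ($H{\left(P \right)} = \left(P + P\right) \left(P + \left(8 P - 3\right)\right) = 2 P \left(P + \left(-3 + 8 P\right)\right) = 2 P \left(-3 + 9 P\right)$)
$j{\left(Q \right)} = - 4 Q^{2}$
$j{\left(H{\left(6 \right)} \right)} 549 = - 4 \left(6 \cdot 6 \left(-1 + 3 \cdot 6\right)\right)^{2} \cdot 549 = - 4 \left(6 \cdot 6 \left(-1 + 18\right)\right)^{2} \cdot 549 = - 4 \left(6 \cdot 6 \cdot 17\right)^{2} \cdot 549 = - 4 \cdot 612^{2} \cdot 549 = \left(-4\right) 374544 \cdot 549 = \left(-1498176\right) 549 = -822498624$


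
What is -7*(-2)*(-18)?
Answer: -252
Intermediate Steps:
-7*(-2)*(-18) = 14*(-18) = -252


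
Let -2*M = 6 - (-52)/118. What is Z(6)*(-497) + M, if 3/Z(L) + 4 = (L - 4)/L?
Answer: 261817/649 ≈ 403.42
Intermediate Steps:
M = -190/59 (M = -(6 - (-52)/118)/2 = -(6 - 1*(-26/59))/2 = -(6 + 26/59)/2 = -½*380/59 = -190/59 ≈ -3.2203)
Z(L) = 3/(-4 + (-4 + L)/L) (Z(L) = 3/(-4 + (L - 4)/L) = 3/(-4 + (-4 + L)/L))
Z(6)*(-497) + M = -3*6/(4 + 3*6)*(-497) - 190/59 = -3*6/(4 + 18)*(-497) - 190/59 = -3*6/22*(-497) - 190/59 = -3*6*1/22*(-497) - 190/59 = -9/11*(-497) - 190/59 = 4473/11 - 190/59 = 261817/649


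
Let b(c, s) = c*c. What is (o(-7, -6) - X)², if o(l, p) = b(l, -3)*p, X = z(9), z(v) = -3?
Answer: 84681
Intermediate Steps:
b(c, s) = c²
X = -3
o(l, p) = p*l² (o(l, p) = l²*p = p*l²)
(o(-7, -6) - X)² = (-6*(-7)² - 1*(-3))² = (-6*49 + 3)² = (-294 + 3)² = (-291)² = 84681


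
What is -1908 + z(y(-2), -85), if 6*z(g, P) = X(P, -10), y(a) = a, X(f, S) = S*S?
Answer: -5674/3 ≈ -1891.3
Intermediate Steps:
X(f, S) = S**2
z(g, P) = 50/3 (z(g, P) = (1/6)*(-10)**2 = (1/6)*100 = 50/3)
-1908 + z(y(-2), -85) = -1908 + 50/3 = -5674/3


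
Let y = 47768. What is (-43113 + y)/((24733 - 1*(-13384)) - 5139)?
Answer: 4655/32978 ≈ 0.14115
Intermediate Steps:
(-43113 + y)/((24733 - 1*(-13384)) - 5139) = (-43113 + 47768)/((24733 - 1*(-13384)) - 5139) = 4655/((24733 + 13384) - 5139) = 4655/(38117 - 5139) = 4655/32978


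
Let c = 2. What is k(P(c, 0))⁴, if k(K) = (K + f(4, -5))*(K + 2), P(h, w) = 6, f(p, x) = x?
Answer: 4096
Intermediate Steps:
k(K) = (-5 + K)*(2 + K) (k(K) = (K - 5)*(K + 2) = (-5 + K)*(2 + K))
k(P(c, 0))⁴ = (-10 + 6² - 3*6)⁴ = (-10 + 36 - 18)⁴ = 8⁴ = 4096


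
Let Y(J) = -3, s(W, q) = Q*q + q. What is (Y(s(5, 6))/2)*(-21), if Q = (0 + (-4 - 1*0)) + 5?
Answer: 63/2 ≈ 31.500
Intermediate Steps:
Q = 1 (Q = (0 + (-4 + 0)) + 5 = (0 - 4) + 5 = -4 + 5 = 1)
s(W, q) = 2*q (s(W, q) = 1*q + q = q + q = 2*q)
(Y(s(5, 6))/2)*(-21) = -3/2*(-21) = 63/2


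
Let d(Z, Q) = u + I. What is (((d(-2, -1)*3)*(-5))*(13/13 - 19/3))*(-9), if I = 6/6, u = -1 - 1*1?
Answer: 720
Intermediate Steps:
u = -2 (u = -1 - 1 = -2)
I = 1 (I = 6*(⅙) = 1)
d(Z, Q) = -1 (d(Z, Q) = -2 + 1 = -1)
(((d(-2, -1)*3)*(-5))*(13/13 - 19/3))*(-9) = ((-1*3*(-5))*(13/13 - 19/3))*(-9) = ((-3*(-5))*(13*(1/13) - 19*⅓))*(-9) = (15*(1 - 19/3))*(-9) = (15*(-16/3))*(-9) = -80*(-9) = 720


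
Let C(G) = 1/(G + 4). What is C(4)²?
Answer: 1/64 ≈ 0.015625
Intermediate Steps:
C(G) = 1/(4 + G)
C(4)² = (1/(4 + 4))² = (1/8)² = (⅛)² = 1/64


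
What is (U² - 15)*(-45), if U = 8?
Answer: -2205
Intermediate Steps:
(U² - 15)*(-45) = (8² - 15)*(-45) = (64 - 15)*(-45) = 49*(-45) = -2205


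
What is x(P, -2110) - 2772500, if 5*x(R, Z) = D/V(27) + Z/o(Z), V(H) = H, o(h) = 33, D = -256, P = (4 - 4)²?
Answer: -4117184306/1485 ≈ -2.7725e+6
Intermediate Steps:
P = 0 (P = 0² = 0)
x(R, Z) = -256/135 + Z/165 (x(R, Z) = (-256/27 + Z/33)/5 = -256/135 + Z/165)
x(P, -2110) - 2772500 = (-256/135 + (1/165)*(-2110)) - 2772500 = (-256/135 - 422/33) - 2772500 = -21806/1485 - 2772500 = -4117184306/1485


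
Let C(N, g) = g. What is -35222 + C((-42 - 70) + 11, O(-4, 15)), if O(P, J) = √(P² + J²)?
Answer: -35222 + √241 ≈ -35207.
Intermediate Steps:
O(P, J) = √(J² + P²)
-35222 + C((-42 - 70) + 11, O(-4, 15)) = -35222 + √(15² + (-4)²) = -35222 + √(225 + 16) = -35222 + √241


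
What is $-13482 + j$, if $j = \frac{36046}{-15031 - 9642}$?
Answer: $- \frac{332677432}{24673} \approx -13483.0$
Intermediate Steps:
$j = - \frac{36046}{24673}$ ($j = \frac{36046}{-24673} = 36046 \left(- \frac{1}{24673}\right) = - \frac{36046}{24673} \approx -1.4609$)
$-13482 + j = -13482 - \frac{36046}{24673} = - \frac{332677432}{24673}$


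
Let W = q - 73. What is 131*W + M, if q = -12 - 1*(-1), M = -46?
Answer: -11050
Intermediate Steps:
q = -11 (q = -12 + 1 = -11)
W = -84 (W = -11 - 73 = -84)
131*W + M = 131*(-84) - 46 = -11004 - 46 = -11050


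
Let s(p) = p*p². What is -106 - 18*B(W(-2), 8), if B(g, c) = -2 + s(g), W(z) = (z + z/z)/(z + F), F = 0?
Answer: -289/4 ≈ -72.250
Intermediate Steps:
s(p) = p³
W(z) = (1 + z)/z (W(z) = (z + z/z)/(z + 0) = (z + 1)/z = (1 + z)/z)
B(g, c) = -2 + g³
-106 - 18*B(W(-2), 8) = -106 - 18*(-2 + ((1 - 2)/(-2))³) = -106 - 18*(-2 + (-½*(-1))³) = -106 - 18*(-2 + (½)³) = -106 - 18*(-2 + ⅛) = -106 - 18*(-15/8) = -106 + 135/4 = -289/4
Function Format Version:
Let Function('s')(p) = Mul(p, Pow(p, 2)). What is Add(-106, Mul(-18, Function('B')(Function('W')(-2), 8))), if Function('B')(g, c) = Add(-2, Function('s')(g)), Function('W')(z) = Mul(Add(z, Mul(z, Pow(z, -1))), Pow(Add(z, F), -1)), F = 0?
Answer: Rational(-289, 4) ≈ -72.250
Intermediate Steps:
Function('s')(p) = Pow(p, 3)
Function('W')(z) = Mul(Pow(z, -1), Add(1, z)) (Function('W')(z) = Mul(Add(z, Mul(z, Pow(z, -1))), Pow(Add(z, 0), -1)) = Mul(Add(z, 1), Pow(z, -1)) = Mul(Add(1, z), Pow(z, -1)) = Mul(Pow(z, -1), Add(1, z)))
Function('B')(g, c) = Add(-2, Pow(g, 3))
Add(-106, Mul(-18, Function('B')(Function('W')(-2), 8))) = Add(-106, Mul(-18, Add(-2, Pow(Mul(Pow(-2, -1), Add(1, -2)), 3)))) = Add(-106, Mul(-18, Add(-2, Pow(Mul(Rational(-1, 2), -1), 3)))) = Add(-106, Mul(-18, Add(-2, Pow(Rational(1, 2), 3)))) = Add(-106, Mul(-18, Add(-2, Rational(1, 8)))) = Add(-106, Mul(-18, Rational(-15, 8))) = Add(-106, Rational(135, 4)) = Rational(-289, 4)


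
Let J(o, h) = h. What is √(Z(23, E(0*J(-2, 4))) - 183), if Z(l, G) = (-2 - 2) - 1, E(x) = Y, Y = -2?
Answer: 2*I*√47 ≈ 13.711*I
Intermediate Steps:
E(x) = -2
Z(l, G) = -5 (Z(l, G) = -4 - 1 = -5)
√(Z(23, E(0*J(-2, 4))) - 183) = √(-5 - 183) = √(-188) = 2*I*√47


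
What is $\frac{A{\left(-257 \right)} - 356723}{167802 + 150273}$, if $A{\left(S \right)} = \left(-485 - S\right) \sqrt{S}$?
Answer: $- \frac{356723}{318075} - \frac{76 i \sqrt{257}}{106025} \approx -1.1215 - 0.011491 i$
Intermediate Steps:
$A{\left(S \right)} = \sqrt{S} \left(-485 - S\right)$
$\frac{A{\left(-257 \right)} - 356723}{167802 + 150273} = \frac{\sqrt{-257} \left(-485 - -257\right) - 356723}{167802 + 150273} = \frac{i \sqrt{257} \left(-485 + 257\right) - 356723}{318075} = \left(i \sqrt{257} \left(-228\right) - 356723\right) \frac{1}{318075} = \left(- 228 i \sqrt{257} - 356723\right) \frac{1}{318075} = \left(-356723 - 228 i \sqrt{257}\right) \frac{1}{318075} = - \frac{356723}{318075} - \frac{76 i \sqrt{257}}{106025}$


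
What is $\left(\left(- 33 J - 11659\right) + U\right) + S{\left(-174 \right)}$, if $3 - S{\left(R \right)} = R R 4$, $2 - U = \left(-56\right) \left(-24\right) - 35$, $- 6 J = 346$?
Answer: $-132164$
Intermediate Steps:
$J = - \frac{173}{3}$ ($J = \left(- \frac{1}{6}\right) 346 = - \frac{173}{3} \approx -57.667$)
$U = -1307$ ($U = 2 - \left(\left(-56\right) \left(-24\right) - 35\right) = 2 - \left(1344 - 35\right) = 2 - 1309 = -1307$)
$S{\left(R \right)} = 3 - 4 R^{2}$ ($S{\left(R \right)} = 3 - R R 4 = 3 - R^{2} \cdot 4 = 3 - 4 R^{2}$)
$\left(\left(- 33 J - 11659\right) + U\right) + S{\left(-174 \right)} = \left(\left(\left(-33\right) \left(- \frac{173}{3}\right) - 11659\right) - 1307\right) + \left(3 - 4 \left(-174\right)^{2}\right) = \left(\left(1903 - 11659\right) - 1307\right) + \left(3 - 121104\right) = \left(-9756 - 1307\right) + \left(3 - 121104\right) = -11063 - 121101 = -132164$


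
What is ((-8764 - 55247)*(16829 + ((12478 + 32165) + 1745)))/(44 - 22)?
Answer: -367871217/2 ≈ -1.8394e+8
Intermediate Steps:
((-8764 - 55247)*(16829 + ((12478 + 32165) + 1745)))/(44 - 22) = -64011*(16829 + (44643 + 1745))/22 = -64011*(16829 + 46388)*(1/22) = -64011*63217*(1/22) = -4046583387*1/22 = -367871217/2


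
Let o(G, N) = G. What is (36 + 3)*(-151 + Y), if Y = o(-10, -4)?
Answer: -6279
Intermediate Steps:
Y = -10
(36 + 3)*(-151 + Y) = (36 + 3)*(-151 - 10) = 39*(-161) = -6279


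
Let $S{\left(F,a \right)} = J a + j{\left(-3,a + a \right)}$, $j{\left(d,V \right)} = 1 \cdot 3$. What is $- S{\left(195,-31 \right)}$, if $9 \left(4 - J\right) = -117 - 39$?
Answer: $\frac{1975}{3} \approx 658.33$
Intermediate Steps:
$J = \frac{64}{3}$ ($J = 4 - \frac{-117 - 39}{9} = 4 - - \frac{52}{3} = 4 + \frac{52}{3} = \frac{64}{3} \approx 21.333$)
$j{\left(d,V \right)} = 3$
$S{\left(F,a \right)} = 3 + \frac{64 a}{3}$ ($S{\left(F,a \right)} = \frac{64 a}{3} + 3 = 3 + \frac{64 a}{3}$)
$- S{\left(195,-31 \right)} = - (3 + \frac{64}{3} \left(-31\right)) = - (3 - \frac{1984}{3}) = \left(-1\right) \left(- \frac{1975}{3}\right) = \frac{1975}{3}$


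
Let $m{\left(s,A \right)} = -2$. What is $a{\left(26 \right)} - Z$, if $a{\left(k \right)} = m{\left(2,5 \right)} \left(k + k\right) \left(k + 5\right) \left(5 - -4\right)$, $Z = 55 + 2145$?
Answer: $-31216$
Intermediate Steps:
$Z = 2200$
$a{\left(k \right)} = - 36 k \left(5 + k\right)$ ($a{\left(k \right)} = - 2 \left(k + k\right) \left(k + 5\right) \left(5 - -4\right) = - 2 \cdot 2 k \left(5 + k\right) \left(5 + 4\right) = - 2 \cdot 2 k \left(5 + k\right) 9 = - 4 k \left(5 + k\right) 9 = - 36 k \left(5 + k\right)$)
$a{\left(26 \right)} - Z = \left(-36\right) 26 \left(5 + 26\right) - 2200 = \left(-36\right) 26 \cdot 31 - 2200 = -29016 - 2200 = -31216$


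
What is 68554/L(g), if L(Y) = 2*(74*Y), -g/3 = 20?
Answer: -34277/4440 ≈ -7.7200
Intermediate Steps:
g = -60 (g = -3*20 = -60)
L(Y) = 148*Y
68554/L(g) = 68554/((148*(-60))) = 68554/(-8880) = 68554*(-1/8880) = -34277/4440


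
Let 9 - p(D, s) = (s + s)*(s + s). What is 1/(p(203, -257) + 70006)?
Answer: -1/194181 ≈ -5.1498e-6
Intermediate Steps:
p(D, s) = 9 - 4*s² (p(D, s) = 9 - (s + s)*(s + s) = 9 - 2*s*2*s = 9 - 4*s²)
1/(p(203, -257) + 70006) = 1/((9 - 4*(-257)²) + 70006) = 1/((9 - 4*66049) + 70006) = 1/((9 - 264196) + 70006) = 1/(-264187 + 70006) = 1/(-194181) = -1/194181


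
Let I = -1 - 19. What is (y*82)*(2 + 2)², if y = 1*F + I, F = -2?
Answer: -28864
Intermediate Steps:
I = -20
y = -22 (y = 1*(-2) - 20 = -2 - 20 = -22)
(y*82)*(2 + 2)² = (-22*82)*(2 + 2)² = -1804*4² = -1804*16 = -28864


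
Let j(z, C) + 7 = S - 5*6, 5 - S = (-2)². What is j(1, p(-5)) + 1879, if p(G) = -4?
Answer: 1843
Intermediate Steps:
S = 1 (S = 5 - 1*(-2)² = 5 - 1*4 = 5 - 4 = 1)
j(z, C) = -36 (j(z, C) = -7 + (1 - 5*6) = -7 + (1 - 30) = -7 - 29 = -36)
j(1, p(-5)) + 1879 = -36 + 1879 = 1843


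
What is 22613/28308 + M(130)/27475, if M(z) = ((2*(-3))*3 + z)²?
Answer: 139483961/111108900 ≈ 1.2554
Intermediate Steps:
M(z) = (-18 + z)² (M(z) = (-6*3 + z)² = (-18 + z)²)
22613/28308 + M(130)/27475 = 22613/28308 + (-18 + 130)²/27475 = 22613*(1/28308) + 112²*(1/27475) = 22613/28308 + 12544*(1/27475) = 22613/28308 + 1792/3925 = 139483961/111108900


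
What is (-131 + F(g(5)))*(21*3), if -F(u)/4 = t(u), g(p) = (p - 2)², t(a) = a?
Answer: -10521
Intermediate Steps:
g(p) = (-2 + p)²
F(u) = -4*u
(-131 + F(g(5)))*(21*3) = (-131 - 4*(-2 + 5)²)*(21*3) = (-131 - 4*3²)*63 = (-131 - 4*9)*63 = (-131 - 36)*63 = -167*63 = -10521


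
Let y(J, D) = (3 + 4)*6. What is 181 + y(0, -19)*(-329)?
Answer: -13637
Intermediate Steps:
y(J, D) = 42 (y(J, D) = 7*6 = 42)
181 + y(0, -19)*(-329) = 181 + 42*(-329) = 181 - 13818 = -13637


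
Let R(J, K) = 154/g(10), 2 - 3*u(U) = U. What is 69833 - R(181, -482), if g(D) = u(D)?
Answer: 279563/4 ≈ 69891.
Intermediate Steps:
u(U) = 2/3 - U/3
g(D) = 2/3 - D/3
R(J, K) = -231/4 (R(J, K) = 154/(2/3 - 1/3*10) = 154/(2/3 - 10/3) = 154/(-8/3) = 154*(-3/8) = -231/4)
69833 - R(181, -482) = 69833 - 1*(-231/4) = 69833 + 231/4 = 279563/4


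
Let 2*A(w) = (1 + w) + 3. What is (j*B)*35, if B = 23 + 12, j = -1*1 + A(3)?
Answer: 6125/2 ≈ 3062.5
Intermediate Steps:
A(w) = 2 + w/2 (A(w) = ((1 + w) + 3)/2 = (4 + w)/2 = 2 + w/2)
j = 5/2 (j = -1*1 + (2 + (½)*3) = -1 + (2 + 3/2) = -1 + 7/2 = 5/2 ≈ 2.5000)
B = 35
(j*B)*35 = ((5/2)*35)*35 = (175/2)*35 = 6125/2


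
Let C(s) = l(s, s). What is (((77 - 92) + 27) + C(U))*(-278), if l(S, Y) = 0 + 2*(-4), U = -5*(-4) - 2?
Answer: -1112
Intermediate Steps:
U = 18 (U = 20 - 2 = 18)
l(S, Y) = -8 (l(S, Y) = 0 - 8 = -8)
C(s) = -8
(((77 - 92) + 27) + C(U))*(-278) = (((77 - 92) + 27) - 8)*(-278) = ((-15 + 27) - 8)*(-278) = (12 - 8)*(-278) = 4*(-278) = -1112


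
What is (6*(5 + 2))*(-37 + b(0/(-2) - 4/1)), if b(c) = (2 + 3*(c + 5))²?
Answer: -504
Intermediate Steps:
b(c) = (17 + 3*c)² (b(c) = (2 + 3*(5 + c))² = (2 + (15 + 3*c))² = (17 + 3*c)²)
(6*(5 + 2))*(-37 + b(0/(-2) - 4/1)) = (6*(5 + 2))*(-37 + (17 + 3*(0/(-2) - 4/1))²) = (6*7)*(-37 + (17 + 3*(0*(-½) - 4*1))²) = 42*(-37 + (17 + 3*(0 - 4))²) = 42*(-37 + (17 + 3*(-4))²) = 42*(-37 + (17 - 12)²) = 42*(-37 + 5²) = 42*(-37 + 25) = 42*(-12) = -504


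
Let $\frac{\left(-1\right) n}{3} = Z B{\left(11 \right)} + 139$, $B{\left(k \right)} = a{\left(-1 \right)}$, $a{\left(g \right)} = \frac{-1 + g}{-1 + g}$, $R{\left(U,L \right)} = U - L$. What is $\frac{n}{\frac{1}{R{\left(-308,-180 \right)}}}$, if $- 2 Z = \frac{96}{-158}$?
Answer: $\frac{4225920}{79} \approx 53493.0$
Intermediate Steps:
$Z = \frac{24}{79}$ ($Z = - \frac{96 \frac{1}{-158}}{2} = - \frac{96 \left(- \frac{1}{158}\right)}{2} = \left(- \frac{1}{2}\right) \left(- \frac{48}{79}\right) = \frac{24}{79} \approx 0.3038$)
$a{\left(g \right)} = 1$
$B{\left(k \right)} = 1$
$n = - \frac{33015}{79}$ ($n = - 3 \left(\frac{24}{79} \cdot 1 + 139\right) = - 3 \left(\frac{24}{79} + 139\right) = \left(-3\right) \frac{11005}{79} = - \frac{33015}{79} \approx -417.91$)
$\frac{n}{\frac{1}{R{\left(-308,-180 \right)}}} = - \frac{33015}{79 \frac{1}{-308 - -180}} = - \frac{33015}{79 \frac{1}{-308 + 180}} = - \frac{33015}{79 \frac{1}{-128}} = - \frac{33015}{79 \left(- \frac{1}{128}\right)} = \left(- \frac{33015}{79}\right) \left(-128\right) = \frac{4225920}{79}$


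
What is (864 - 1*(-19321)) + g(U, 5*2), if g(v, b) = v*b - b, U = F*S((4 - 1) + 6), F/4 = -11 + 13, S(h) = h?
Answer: 20895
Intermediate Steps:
F = 8 (F = 4*(-11 + 13) = 4*2 = 8)
U = 72 (U = 8*((4 - 1) + 6) = 8*(3 + 6) = 8*9 = 72)
g(v, b) = -b + b*v (g(v, b) = b*v - b = -b + b*v)
(864 - 1*(-19321)) + g(U, 5*2) = (864 - 1*(-19321)) + (5*2)*(-1 + 72) = (864 + 19321) + 10*71 = 20185 + 710 = 20895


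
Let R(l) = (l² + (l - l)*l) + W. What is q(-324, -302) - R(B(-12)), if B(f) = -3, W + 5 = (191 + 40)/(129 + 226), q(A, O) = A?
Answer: -116671/355 ≈ -328.65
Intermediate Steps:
W = -1544/355 (W = -5 + (191 + 40)/(129 + 226) = -5 + 231/355 = -1544/355 ≈ -4.3493)
R(l) = -1544/355 + l² (R(l) = (l² + (l - l)*l) - 1544/355 = (l² + 0*l) - 1544/355 = (l² + 0) - 1544/355 = l² - 1544/355 = -1544/355 + l²)
q(-324, -302) - R(B(-12)) = -324 - (-1544/355 + (-3)²) = -324 - (-1544/355 + 9) = -324 - 1*1651/355 = -324 - 1651/355 = -116671/355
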